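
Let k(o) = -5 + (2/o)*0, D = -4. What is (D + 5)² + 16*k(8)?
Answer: -79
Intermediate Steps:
k(o) = -5 (k(o) = -5 + 0 = -5)
(D + 5)² + 16*k(8) = (-4 + 5)² + 16*(-5) = 1² - 80 = 1 - 80 = -79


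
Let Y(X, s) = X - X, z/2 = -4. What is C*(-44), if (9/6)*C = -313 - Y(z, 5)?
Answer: 27544/3 ≈ 9181.3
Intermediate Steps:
z = -8 (z = 2*(-4) = -8)
Y(X, s) = 0
C = -626/3 (C = 2*(-313 - 1*0)/3 = 2*(-313 + 0)/3 = (2/3)*(-313) = -626/3 ≈ -208.67)
C*(-44) = -626/3*(-44) = 27544/3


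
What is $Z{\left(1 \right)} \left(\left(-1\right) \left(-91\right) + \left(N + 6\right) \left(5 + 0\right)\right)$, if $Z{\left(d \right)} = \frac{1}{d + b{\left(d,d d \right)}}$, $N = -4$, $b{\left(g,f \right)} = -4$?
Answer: $- \frac{101}{3} \approx -33.667$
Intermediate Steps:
$Z{\left(d \right)} = \frac{1}{-4 + d}$ ($Z{\left(d \right)} = \frac{1}{d - 4} = \frac{1}{-4 + d}$)
$Z{\left(1 \right)} \left(\left(-1\right) \left(-91\right) + \left(N + 6\right) \left(5 + 0\right)\right) = \frac{\left(-1\right) \left(-91\right) + \left(-4 + 6\right) \left(5 + 0\right)}{-4 + 1} = \frac{91 + 2 \cdot 5}{-3} = - \frac{91 + 10}{3} = \left(- \frac{1}{3}\right) 101 = - \frac{101}{3}$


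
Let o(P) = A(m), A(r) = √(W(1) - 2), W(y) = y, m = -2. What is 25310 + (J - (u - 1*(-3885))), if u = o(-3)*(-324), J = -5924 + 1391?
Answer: 16892 + 324*I ≈ 16892.0 + 324.0*I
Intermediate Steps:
J = -4533
A(r) = I (A(r) = √(1 - 2) = √(-1) = I)
o(P) = I
u = -324*I (u = I*(-324) = -324*I ≈ -324.0*I)
25310 + (J - (u - 1*(-3885))) = 25310 + (-4533 - (-324*I - 1*(-3885))) = 25310 + (-4533 - (-324*I + 3885)) = 25310 + (-4533 - (3885 - 324*I)) = 25310 + (-4533 + (-3885 + 324*I)) = 25310 + (-8418 + 324*I) = 16892 + 324*I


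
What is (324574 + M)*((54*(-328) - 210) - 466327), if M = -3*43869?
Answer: -93444076783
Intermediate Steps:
M = -131607
(324574 + M)*((54*(-328) - 210) - 466327) = (324574 - 131607)*((54*(-328) - 210) - 466327) = 192967*((-17712 - 210) - 466327) = 192967*(-17922 - 466327) = 192967*(-484249) = -93444076783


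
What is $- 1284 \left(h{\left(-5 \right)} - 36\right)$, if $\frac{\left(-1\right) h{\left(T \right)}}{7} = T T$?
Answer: $270924$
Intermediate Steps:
$h{\left(T \right)} = - 7 T^{2}$ ($h{\left(T \right)} = - 7 T T = - 7 T^{2}$)
$- 1284 \left(h{\left(-5 \right)} - 36\right) = - 1284 \left(- 7 \left(-5\right)^{2} - 36\right) = - 1284 \left(\left(-7\right) 25 - 36\right) = - 1284 \left(-175 - 36\right) = \left(-1284\right) \left(-211\right) = 270924$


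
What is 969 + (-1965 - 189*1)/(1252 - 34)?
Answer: 196348/203 ≈ 967.23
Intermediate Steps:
969 + (-1965 - 189*1)/(1252 - 34) = 969 + (-1965 - 189)/1218 = 969 - 2154*1/1218 = 969 - 359/203 = 196348/203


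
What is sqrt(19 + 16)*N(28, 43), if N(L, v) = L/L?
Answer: sqrt(35) ≈ 5.9161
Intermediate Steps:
N(L, v) = 1
sqrt(19 + 16)*N(28, 43) = sqrt(19 + 16)*1 = sqrt(35)*1 = sqrt(35)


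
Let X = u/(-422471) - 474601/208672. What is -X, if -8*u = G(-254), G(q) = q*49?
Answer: 28689971505/12593981216 ≈ 2.2781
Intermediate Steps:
G(q) = 49*q
u = 6223/4 (u = -49*(-254)/8 = -1/8*(-12446) = 6223/4 ≈ 1555.8)
X = -28689971505/12593981216 (X = (6223/4)/(-422471) - 474601/208672 = (6223/4)*(-1/422471) - 474601*1/208672 = -889/241412 - 474601/208672 = -28689971505/12593981216 ≈ -2.2781)
-X = -1*(-28689971505/12593981216) = 28689971505/12593981216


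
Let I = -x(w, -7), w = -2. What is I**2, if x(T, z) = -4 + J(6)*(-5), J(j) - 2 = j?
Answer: 1936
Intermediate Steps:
J(j) = 2 + j
x(T, z) = -44 (x(T, z) = -4 + (2 + 6)*(-5) = -4 + 8*(-5) = -4 - 40 = -44)
I = 44 (I = -1*(-44) = 44)
I**2 = 44**2 = 1936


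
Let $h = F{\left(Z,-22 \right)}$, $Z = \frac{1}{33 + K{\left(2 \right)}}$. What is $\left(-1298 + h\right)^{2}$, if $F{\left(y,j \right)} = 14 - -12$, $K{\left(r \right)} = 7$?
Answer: $1617984$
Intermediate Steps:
$Z = \frac{1}{40}$ ($Z = \frac{1}{33 + 7} = \frac{1}{40} \approx 0.025$)
$F{\left(y,j \right)} = 26$ ($F{\left(y,j \right)} = 14 + 12 = 26$)
$h = 26$
$\left(-1298 + h\right)^{2} = \left(-1298 + 26\right)^{2} = \left(-1272\right)^{2} = 1617984$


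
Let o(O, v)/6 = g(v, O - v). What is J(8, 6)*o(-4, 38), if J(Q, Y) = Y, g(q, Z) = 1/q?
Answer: 18/19 ≈ 0.94737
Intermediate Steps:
g(q, Z) = 1/q
o(O, v) = 6/v
J(8, 6)*o(-4, 38) = 6*(6/38) = 6*(6*(1/38)) = 6*(3/19) = 18/19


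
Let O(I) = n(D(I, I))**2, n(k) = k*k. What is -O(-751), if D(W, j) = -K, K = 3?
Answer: -81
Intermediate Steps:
D(W, j) = -3 (D(W, j) = -1*3 = -3)
n(k) = k**2
O(I) = 81 (O(I) = ((-3)**2)**2 = 9**2 = 81)
-O(-751) = -1*81 = -81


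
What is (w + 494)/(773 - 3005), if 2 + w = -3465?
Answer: 991/744 ≈ 1.3320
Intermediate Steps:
w = -3467 (w = -2 - 3465 = -3467)
(w + 494)/(773 - 3005) = (-3467 + 494)/(773 - 3005) = -2973/(-2232) = -2973*(-1/2232) = 991/744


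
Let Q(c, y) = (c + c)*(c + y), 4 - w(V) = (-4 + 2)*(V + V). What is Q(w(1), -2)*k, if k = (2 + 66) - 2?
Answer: 6336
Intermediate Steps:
w(V) = 4 + 4*V (w(V) = 4 - (-4 + 2)*(V + V) = 4 - (-2)*2*V = 4 - (-4)*V = 4 + 4*V)
k = 66 (k = 68 - 2 = 66)
Q(c, y) = 2*c*(c + y) (Q(c, y) = (2*c)*(c + y) = 2*c*(c + y))
Q(w(1), -2)*k = (2*(4 + 4*1)*((4 + 4*1) - 2))*66 = (2*(4 + 4)*((4 + 4) - 2))*66 = (2*8*(8 - 2))*66 = (2*8*6)*66 = 96*66 = 6336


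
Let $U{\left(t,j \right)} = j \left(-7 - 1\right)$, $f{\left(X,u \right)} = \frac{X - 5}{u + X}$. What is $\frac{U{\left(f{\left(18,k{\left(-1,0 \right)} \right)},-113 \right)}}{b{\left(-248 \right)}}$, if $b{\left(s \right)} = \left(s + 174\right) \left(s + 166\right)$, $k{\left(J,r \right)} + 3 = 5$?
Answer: $\frac{226}{1517} \approx 0.14898$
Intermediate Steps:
$k{\left(J,r \right)} = 2$ ($k{\left(J,r \right)} = -3 + 5 = 2$)
$f{\left(X,u \right)} = \frac{-5 + X}{X + u}$
$b{\left(s \right)} = \left(166 + s\right) \left(174 + s\right)$ ($b{\left(s \right)} = \left(174 + s\right) \left(166 + s\right) = \left(166 + s\right) \left(174 + s\right)$)
$U{\left(t,j \right)} = - 8 j$ ($U{\left(t,j \right)} = j \left(-8\right) = - 8 j$)
$\frac{U{\left(f{\left(18,k{\left(-1,0 \right)} \right)},-113 \right)}}{b{\left(-248 \right)}} = \frac{\left(-8\right) \left(-113\right)}{28884 + \left(-248\right)^{2} + 340 \left(-248\right)} = \frac{904}{28884 + 61504 - 84320} = \frac{904}{6068} = 904 \cdot \frac{1}{6068} = \frac{226}{1517}$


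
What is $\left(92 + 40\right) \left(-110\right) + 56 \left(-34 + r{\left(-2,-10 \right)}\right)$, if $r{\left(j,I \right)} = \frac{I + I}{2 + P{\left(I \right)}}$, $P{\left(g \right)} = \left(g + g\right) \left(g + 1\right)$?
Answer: $- \frac{213592}{13} \approx -16430.0$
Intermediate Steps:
$P{\left(g \right)} = 2 g \left(1 + g\right)$
$r{\left(j,I \right)} = \frac{2 I}{2 + 2 I \left(1 + I\right)}$ ($r{\left(j,I \right)} = \frac{I + I}{2 + 2 I \left(1 + I\right)} = \frac{2 I}{2 + 2 I \left(1 + I\right)}$)
$\left(92 + 40\right) \left(-110\right) + 56 \left(-34 + r{\left(-2,-10 \right)}\right) = \left(92 + 40\right) \left(-110\right) + 56 \left(-34 - \frac{10}{1 - 10 \left(1 - 10\right)}\right) = 132 \left(-110\right) + 56 \left(-34 - \frac{10}{1 - -90}\right) = -14520 + 56 \left(-34 - \frac{10}{1 + 90}\right) = -14520 + 56 \left(-34 - \frac{10}{91}\right) = -14520 + 56 \left(- \frac{3104}{91}\right) = -14520 - \frac{24832}{13} = - \frac{213592}{13}$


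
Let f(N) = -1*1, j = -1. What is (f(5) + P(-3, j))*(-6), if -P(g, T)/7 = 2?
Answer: 90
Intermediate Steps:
P(g, T) = -14 (P(g, T) = -7*2 = -14)
f(N) = -1
(f(5) + P(-3, j))*(-6) = (-1 - 14)*(-6) = -15*(-6) = 90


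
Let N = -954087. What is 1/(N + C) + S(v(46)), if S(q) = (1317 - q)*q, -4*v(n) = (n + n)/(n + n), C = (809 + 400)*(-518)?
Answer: -8326858897/25285584 ≈ -329.31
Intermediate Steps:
C = -626262 (C = 1209*(-518) = -626262)
v(n) = -¼ (v(n) = -(n + n)/(4*(n + n)) = -2*n/(4*(2*n)) = -2*n*1/(2*n)/4 = -¼*1 = -¼)
S(q) = q*(1317 - q)
1/(N + C) + S(v(46)) = 1/(-954087 - 626262) - (1317 - 1*(-¼))/4 = 1/(-1580349) - (1317 + ¼)/4 = -1/1580349 - ¼*5269/4 = -1/1580349 - 5269/16 = -8326858897/25285584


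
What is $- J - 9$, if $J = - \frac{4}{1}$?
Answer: $-5$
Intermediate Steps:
$J = -4$ ($J = \left(-4\right) 1 = -4$)
$- J - 9 = \left(-1\right) \left(-4\right) - 9 = 4 - 9 = -5$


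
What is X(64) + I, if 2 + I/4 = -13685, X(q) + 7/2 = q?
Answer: -109375/2 ≈ -54688.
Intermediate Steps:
X(q) = -7/2 + q
I = -54748 (I = -8 + 4*(-13685) = -8 - 54740 = -54748)
X(64) + I = (-7/2 + 64) - 54748 = 121/2 - 54748 = -109375/2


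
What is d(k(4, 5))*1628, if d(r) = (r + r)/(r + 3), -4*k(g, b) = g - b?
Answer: 3256/13 ≈ 250.46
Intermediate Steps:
k(g, b) = -g/4 + b/4 (k(g, b) = -(g - b)/4 = -g/4 + b/4)
d(r) = 2*r/(3 + r) (d(r) = (2*r)/(3 + r) = 2*r/(3 + r))
d(k(4, 5))*1628 = (2*(-1/4*4 + (1/4)*5)/(3 + (-1/4*4 + (1/4)*5)))*1628 = (2*(-1 + 5/4)/(3 + (-1 + 5/4)))*1628 = (2*(1/4)/(3 + 1/4))*1628 = (2*(1/4)/(13/4))*1628 = (2*(1/4)*(4/13))*1628 = (2/13)*1628 = 3256/13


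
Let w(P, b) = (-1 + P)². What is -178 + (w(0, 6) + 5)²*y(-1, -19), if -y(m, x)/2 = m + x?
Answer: 1262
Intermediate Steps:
y(m, x) = -2*m - 2*x (y(m, x) = -2*(m + x) = -2*m - 2*x)
-178 + (w(0, 6) + 5)²*y(-1, -19) = -178 + ((-1 + 0)² + 5)²*(-2*(-1) - 2*(-19)) = -178 + ((-1)² + 5)²*(2 + 38) = -178 + (1 + 5)²*40 = -178 + 6²*40 = -178 + 36*40 = -178 + 1440 = 1262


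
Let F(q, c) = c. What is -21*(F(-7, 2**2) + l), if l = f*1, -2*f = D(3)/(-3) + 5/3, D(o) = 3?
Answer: -77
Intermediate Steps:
f = -1/3 (f = -(3/(-3) + 5/3)/2 = -(3*(-1/3) + 5*(1/3))/2 = -(-1 + 5/3)/2 = -1/2*2/3 = -1/3 ≈ -0.33333)
l = -1/3 (l = -1/3*1 = -1/3 ≈ -0.33333)
-21*(F(-7, 2**2) + l) = -21*(2**2 - 1/3) = -21*(4 - 1/3) = -21*11/3 = -77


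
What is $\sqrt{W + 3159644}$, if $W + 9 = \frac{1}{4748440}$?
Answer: $\frac{\sqrt{17810611646523121110}}{2374220} \approx 1777.5$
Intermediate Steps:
$W = - \frac{42735959}{4748440}$ ($W = -9 + \frac{1}{4748440} = - \frac{42735959}{4748440} \approx -9.0$)
$\sqrt{W + 3159644} = \sqrt{- \frac{42735959}{4748440} + 3159644} = \sqrt{\frac{15003337219401}{4748440}} = \frac{\sqrt{17810611646523121110}}{2374220}$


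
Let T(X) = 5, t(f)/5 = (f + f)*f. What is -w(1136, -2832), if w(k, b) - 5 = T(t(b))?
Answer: -10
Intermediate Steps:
t(f) = 10*f² (t(f) = 5*((f + f)*f) = 5*((2*f)*f) = 5*(2*f²) = 10*f²)
w(k, b) = 10 (w(k, b) = 5 + 5 = 10)
-w(1136, -2832) = -1*10 = -10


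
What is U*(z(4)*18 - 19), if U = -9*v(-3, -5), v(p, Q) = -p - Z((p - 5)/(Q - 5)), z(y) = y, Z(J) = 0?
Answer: -1431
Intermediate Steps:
v(p, Q) = -p (v(p, Q) = -p - 1*0 = -p + 0 = -p)
U = -27 (U = -(-9)*(-3) = -9*3 = -27)
U*(z(4)*18 - 19) = -27*(4*18 - 19) = -27*(72 - 19) = -27*53 = -1431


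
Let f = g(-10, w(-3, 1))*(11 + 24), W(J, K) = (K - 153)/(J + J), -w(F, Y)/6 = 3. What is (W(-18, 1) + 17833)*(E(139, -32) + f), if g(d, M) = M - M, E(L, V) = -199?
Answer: -31946465/9 ≈ -3.5496e+6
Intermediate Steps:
w(F, Y) = -18 (w(F, Y) = -6*3 = -18)
g(d, M) = 0
W(J, K) = (-153 + K)/(2*J) (W(J, K) = (-153 + K)/((2*J)) = (-153 + K)*(1/(2*J)) = (-153 + K)/(2*J))
f = 0 (f = 0*(11 + 24) = 0*35 = 0)
(W(-18, 1) + 17833)*(E(139, -32) + f) = ((1/2)*(-153 + 1)/(-18) + 17833)*(-199 + 0) = ((1/2)*(-1/18)*(-152) + 17833)*(-199) = (38/9 + 17833)*(-199) = (160535/9)*(-199) = -31946465/9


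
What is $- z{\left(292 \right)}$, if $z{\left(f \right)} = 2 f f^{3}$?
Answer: $-14539899392$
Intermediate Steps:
$z{\left(f \right)} = 2 f^{4}$
$- z{\left(292 \right)} = - 2 \cdot 292^{4} = - 2 \cdot 7269949696 = \left(-1\right) 14539899392 = -14539899392$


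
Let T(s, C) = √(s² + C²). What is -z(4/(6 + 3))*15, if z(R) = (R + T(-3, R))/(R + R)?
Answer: -15/2 - 15*√745/8 ≈ -58.678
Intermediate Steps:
T(s, C) = √(C² + s²)
z(R) = (R + √(9 + R²))/(2*R) (z(R) = (R + √(R² + (-3)²))/(R + R) = (R + √(R² + 9))/((2*R)) = (R + √(9 + R²))*(1/(2*R)) = (R + √(9 + R²))/(2*R))
-z(4/(6 + 3))*15 = -(4/(6 + 3) + √(9 + (4/(6 + 3))²))/(2*(4/(6 + 3)))*15 = -(4/9 + √(9 + (4/9)²))/(2*(4/9))*15 = -(4*(⅑) + √(9 + (4*(⅑))²))/(2*(4*(⅑)))*15 = -(4/9 + √(9 + (4/9)²))/(2*4/9)*15 = -9*(4/9 + √(9 + 16/81))/(2*4)*15 = -9*(4/9 + √(745/81))/(2*4)*15 = -9*(4/9 + √745/9)/(2*4)*15 = -(½ + √745/8)*15 = (-½ - √745/8)*15 = -15/2 - 15*√745/8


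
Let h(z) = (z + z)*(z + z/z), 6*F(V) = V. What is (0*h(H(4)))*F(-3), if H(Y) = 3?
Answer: 0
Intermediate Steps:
F(V) = V/6
h(z) = 2*z*(1 + z) (h(z) = (2*z)*(z + 1) = (2*z)*(1 + z) = 2*z*(1 + z))
(0*h(H(4)))*F(-3) = (0*(2*3*(1 + 3)))*((⅙)*(-3)) = (0*(2*3*4))*(-½) = (0*24)*(-½) = 0*(-½) = 0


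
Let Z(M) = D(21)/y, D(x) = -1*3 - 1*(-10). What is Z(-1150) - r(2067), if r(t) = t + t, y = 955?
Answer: -3947963/955 ≈ -4134.0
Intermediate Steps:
D(x) = 7 (D(x) = -3 + 10 = 7)
r(t) = 2*t
Z(M) = 7/955
Z(-1150) - r(2067) = 7/955 - 2*2067 = 7/955 - 1*4134 = 7/955 - 4134 = -3947963/955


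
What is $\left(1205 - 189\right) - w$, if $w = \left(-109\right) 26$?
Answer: $3850$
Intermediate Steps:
$w = -2834$
$\left(1205 - 189\right) - w = \left(1205 - 189\right) - -2834 = \left(1205 - 189\right) + 2834 = 1016 + 2834 = 3850$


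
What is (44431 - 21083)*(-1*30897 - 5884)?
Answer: -858762788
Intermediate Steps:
(44431 - 21083)*(-1*30897 - 5884) = 23348*(-30897 - 5884) = 23348*(-36781) = -858762788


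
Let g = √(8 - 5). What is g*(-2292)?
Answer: -2292*√3 ≈ -3969.9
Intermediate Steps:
g = √3 ≈ 1.7320
g*(-2292) = √3*(-2292) = -2292*√3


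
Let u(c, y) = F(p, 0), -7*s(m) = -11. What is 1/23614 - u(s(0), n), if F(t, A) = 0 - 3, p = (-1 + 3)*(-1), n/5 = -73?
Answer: 70843/23614 ≈ 3.0000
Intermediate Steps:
n = -365 (n = 5*(-73) = -365)
p = -2 (p = 2*(-1) = -2)
s(m) = 11/7 (s(m) = -⅐*(-11) = 11/7)
F(t, A) = -3
u(c, y) = -3
1/23614 - u(s(0), n) = 1/23614 - 1*(-3) = 1/23614 + 3 = 70843/23614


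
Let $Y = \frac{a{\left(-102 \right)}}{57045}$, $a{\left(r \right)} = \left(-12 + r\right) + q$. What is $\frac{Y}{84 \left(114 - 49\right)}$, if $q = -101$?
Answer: $- \frac{43}{62293140} \approx -6.9028 \cdot 10^{-7}$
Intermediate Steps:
$a{\left(r \right)} = -113 + r$ ($a{\left(r \right)} = \left(-12 + r\right) - 101 = -113 + r$)
$Y = - \frac{43}{11409}$ ($Y = \frac{-113 - 102}{57045} = \left(-215\right) \frac{1}{57045} = - \frac{43}{11409} \approx -0.003769$)
$\frac{Y}{84 \left(114 - 49\right)} = - \frac{43}{11409 \cdot 84 \left(114 - 49\right)} = - \frac{43}{11409 \cdot 84 \cdot 65} = - \frac{43}{11409 \cdot 5460} = \left(- \frac{43}{11409}\right) \frac{1}{5460} = - \frac{43}{62293140}$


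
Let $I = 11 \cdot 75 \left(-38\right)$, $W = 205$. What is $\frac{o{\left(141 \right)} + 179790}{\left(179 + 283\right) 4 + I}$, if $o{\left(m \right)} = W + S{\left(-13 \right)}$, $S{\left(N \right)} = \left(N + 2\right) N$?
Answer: $- \frac{30023}{4917} \approx -6.106$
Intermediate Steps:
$S{\left(N \right)} = N \left(2 + N\right)$ ($S{\left(N \right)} = \left(2 + N\right) N = N \left(2 + N\right)$)
$I = -31350$ ($I = 825 \left(-38\right) = -31350$)
$o{\left(m \right)} = 348$ ($o{\left(m \right)} = 205 - 13 \left(2 - 13\right) = 205 - -143 = 205 + 143 = 348$)
$\frac{o{\left(141 \right)} + 179790}{\left(179 + 283\right) 4 + I} = \frac{348 + 179790}{\left(179 + 283\right) 4 - 31350} = \frac{180138}{462 \cdot 4 - 31350} = \frac{180138}{1848 - 31350} = \frac{180138}{-29502} = 180138 \left(- \frac{1}{29502}\right) = - \frac{30023}{4917}$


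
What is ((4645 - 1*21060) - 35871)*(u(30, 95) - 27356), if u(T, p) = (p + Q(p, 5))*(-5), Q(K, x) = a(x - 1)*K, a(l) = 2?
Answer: 1504843366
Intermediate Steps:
Q(K, x) = 2*K
u(T, p) = -15*p (u(T, p) = (p + 2*p)*(-5) = (3*p)*(-5) = -15*p)
((4645 - 1*21060) - 35871)*(u(30, 95) - 27356) = ((4645 - 1*21060) - 35871)*(-15*95 - 27356) = ((4645 - 21060) - 35871)*(-1425 - 27356) = (-16415 - 35871)*(-28781) = -52286*(-28781) = 1504843366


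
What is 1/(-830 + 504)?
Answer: -1/326 ≈ -0.0030675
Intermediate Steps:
1/(-830 + 504) = 1/(-326) = -1/326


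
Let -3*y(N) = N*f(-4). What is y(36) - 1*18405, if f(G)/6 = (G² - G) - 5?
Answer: -19485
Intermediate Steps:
f(G) = -30 - 6*G + 6*G² (f(G) = 6*((G² - G) - 5) = 6*(-5 + G² - G) = -30 - 6*G + 6*G²)
y(N) = -30*N (y(N) = -N*(-30 - 6*(-4) + 6*(-4)²)/3 = -N*(-30 + 24 + 6*16)/3 = -N*(-30 + 24 + 96)/3 = -N*90/3 = -30*N)
y(36) - 1*18405 = -30*36 - 1*18405 = -1080 - 18405 = -19485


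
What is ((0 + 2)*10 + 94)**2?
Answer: 12996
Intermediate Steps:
((0 + 2)*10 + 94)**2 = (2*10 + 94)**2 = (20 + 94)**2 = 114**2 = 12996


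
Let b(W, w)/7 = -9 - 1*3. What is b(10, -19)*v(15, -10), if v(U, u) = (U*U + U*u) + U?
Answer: -7560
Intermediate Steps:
b(W, w) = -84 (b(W, w) = 7*(-9 - 1*3) = 7*(-9 - 3) = 7*(-12) = -84)
v(U, u) = U + U² + U*u (v(U, u) = (U² + U*u) + U = U + U² + U*u)
b(10, -19)*v(15, -10) = -1260*(1 + 15 - 10) = -1260*6 = -84*90 = -7560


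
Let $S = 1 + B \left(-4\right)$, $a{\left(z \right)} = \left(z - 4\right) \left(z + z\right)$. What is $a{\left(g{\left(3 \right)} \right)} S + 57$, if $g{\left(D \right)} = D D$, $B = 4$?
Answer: $-1293$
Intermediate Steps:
$g{\left(D \right)} = D^{2}$
$a{\left(z \right)} = 2 z \left(-4 + z\right)$ ($a{\left(z \right)} = \left(-4 + z\right) 2 z = 2 z \left(-4 + z\right)$)
$S = -15$ ($S = 1 + 4 \left(-4\right) = 1 - 16 = -15$)
$a{\left(g{\left(3 \right)} \right)} S + 57 = 2 \cdot 3^{2} \left(-4 + 3^{2}\right) \left(-15\right) + 57 = 2 \cdot 9 \left(-4 + 9\right) \left(-15\right) + 57 = 2 \cdot 9 \cdot 5 \left(-15\right) + 57 = 90 \left(-15\right) + 57 = -1350 + 57 = -1293$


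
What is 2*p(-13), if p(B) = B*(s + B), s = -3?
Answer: 416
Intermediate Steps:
p(B) = B*(-3 + B)
2*p(-13) = 2*(-13*(-3 - 13)) = 2*(-13*(-16)) = 2*208 = 416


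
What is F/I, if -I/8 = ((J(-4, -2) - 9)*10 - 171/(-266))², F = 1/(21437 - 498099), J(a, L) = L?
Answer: 49/2234554276364 ≈ 2.1928e-11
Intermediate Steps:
F = -1/476662 (F = 1/(-476662) = -1/476662 ≈ -2.0979e-6)
I = -4687922/49 (I = -8*((-2 - 9)*10 - 171/(-266))² = -8*(-11*10 - 171*(-1/266))² = -8*(-110 + 9/14)² = -8*(-1531/14)² = -8*2343961/196 = -4687922/49 ≈ -95672.)
F/I = -1/(476662*(-4687922/49)) = -1/476662*(-49/4687922) = 49/2234554276364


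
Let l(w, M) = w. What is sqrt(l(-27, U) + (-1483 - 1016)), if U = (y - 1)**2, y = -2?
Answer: I*sqrt(2526) ≈ 50.259*I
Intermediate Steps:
U = 9 (U = (-2 - 1)**2 = (-3)**2 = 9)
sqrt(l(-27, U) + (-1483 - 1016)) = sqrt(-27 + (-1483 - 1016)) = sqrt(-27 - 2499) = sqrt(-2526) = I*sqrt(2526)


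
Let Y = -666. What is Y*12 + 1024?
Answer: -6968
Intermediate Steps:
Y*12 + 1024 = -666*12 + 1024 = -7992 + 1024 = -6968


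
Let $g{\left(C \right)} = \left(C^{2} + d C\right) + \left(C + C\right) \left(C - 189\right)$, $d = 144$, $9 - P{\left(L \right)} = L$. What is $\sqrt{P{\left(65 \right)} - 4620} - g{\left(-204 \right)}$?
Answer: $-172584 + 2 i \sqrt{1169} \approx -1.7258 \cdot 10^{5} + 68.381 i$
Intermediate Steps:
$P{\left(L \right)} = 9 - L$
$g{\left(C \right)} = C^{2} + 144 C + 2 C \left(-189 + C\right)$ ($g{\left(C \right)} = \left(C^{2} + 144 C\right) + \left(C + C\right) \left(C - 189\right) = \left(C^{2} + 144 C\right) + 2 C \left(-189 + C\right) = C^{2} + 144 C + 2 C \left(-189 + C\right)$)
$\sqrt{P{\left(65 \right)} - 4620} - g{\left(-204 \right)} = \sqrt{\left(9 - 65\right) - 4620} - 3 \left(-204\right) \left(-78 - 204\right) = \sqrt{\left(9 - 65\right) - 4620} - 3 \left(-204\right) \left(-282\right) = \sqrt{-56 - 4620} - 172584 = \sqrt{-4676} - 172584 = 2 i \sqrt{1169} - 172584 = -172584 + 2 i \sqrt{1169}$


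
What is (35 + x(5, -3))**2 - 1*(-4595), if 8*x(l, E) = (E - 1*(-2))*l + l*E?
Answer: 22605/4 ≈ 5651.3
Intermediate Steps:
x(l, E) = E*l/8 + l*(2 + E)/8 (x(l, E) = ((E - 1*(-2))*l + l*E)/8 = ((E + 2)*l + E*l)/8 = ((2 + E)*l + E*l)/8 = (l*(2 + E) + E*l)/8 = (E*l + l*(2 + E))/8 = E*l/8 + l*(2 + E)/8)
(35 + x(5, -3))**2 - 1*(-4595) = (35 + (1/4)*5*(1 - 3))**2 - 1*(-4595) = (35 + (1/4)*5*(-2))**2 + 4595 = (35 - 5/2)**2 + 4595 = (65/2)**2 + 4595 = 4225/4 + 4595 = 22605/4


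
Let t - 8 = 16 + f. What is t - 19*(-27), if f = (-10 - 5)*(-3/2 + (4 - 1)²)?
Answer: 849/2 ≈ 424.50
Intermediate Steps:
f = -225/2 (f = -15*(-3*½ + 3²) = -15*(-3/2 + 9) = -15*15/2 = -225/2 ≈ -112.50)
t = -177/2 (t = 8 + (16 - 225/2) = 8 - 193/2 = -177/2 ≈ -88.500)
t - 19*(-27) = -177/2 - 19*(-27) = -177/2 + 513 = 849/2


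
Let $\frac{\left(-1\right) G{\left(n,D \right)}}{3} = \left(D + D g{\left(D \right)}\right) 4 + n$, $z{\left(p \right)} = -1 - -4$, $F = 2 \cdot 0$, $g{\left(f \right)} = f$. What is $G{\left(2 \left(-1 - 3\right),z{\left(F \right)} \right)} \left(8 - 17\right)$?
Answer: $1080$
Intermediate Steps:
$F = 0$
$z{\left(p \right)} = 3$ ($z{\left(p \right)} = -1 + 4 = 3$)
$G{\left(n,D \right)} = - 12 D - 12 D^{2} - 3 n$ ($G{\left(n,D \right)} = - 3 \left(\left(D + D D\right) 4 + n\right) = - 3 \left(\left(D + D^{2}\right) 4 + n\right) = - 3 \left(\left(4 D + 4 D^{2}\right) + n\right) = - 3 \left(n + 4 D + 4 D^{2}\right) = - 12 D - 12 D^{2} - 3 n$)
$G{\left(2 \left(-1 - 3\right),z{\left(F \right)} \right)} \left(8 - 17\right) = \left(\left(-12\right) 3 - 12 \cdot 3^{2} - 3 \cdot 2 \left(-1 - 3\right)\right) \left(8 - 17\right) = \left(-36 - 108 - 3 \cdot 2 \left(-4\right)\right) \left(-9\right) = \left(-36 - 108 - -24\right) \left(-9\right) = \left(-36 - 108 + 24\right) \left(-9\right) = \left(-120\right) \left(-9\right) = 1080$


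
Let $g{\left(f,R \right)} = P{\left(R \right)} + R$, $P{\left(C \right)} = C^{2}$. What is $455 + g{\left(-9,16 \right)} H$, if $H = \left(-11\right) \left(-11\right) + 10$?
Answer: $36087$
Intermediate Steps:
$g{\left(f,R \right)} = R + R^{2}$ ($g{\left(f,R \right)} = R^{2} + R = R + R^{2}$)
$H = 131$ ($H = 121 + 10 = 131$)
$455 + g{\left(-9,16 \right)} H = 455 + 16 \left(1 + 16\right) 131 = 455 + 16 \cdot 17 \cdot 131 = 455 + 272 \cdot 131 = 455 + 35632 = 36087$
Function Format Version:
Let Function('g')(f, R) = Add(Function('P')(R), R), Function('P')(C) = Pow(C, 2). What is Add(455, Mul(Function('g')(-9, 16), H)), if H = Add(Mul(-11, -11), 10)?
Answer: 36087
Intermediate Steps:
Function('g')(f, R) = Add(R, Pow(R, 2)) (Function('g')(f, R) = Add(Pow(R, 2), R) = Add(R, Pow(R, 2)))
H = 131 (H = Add(121, 10) = 131)
Add(455, Mul(Function('g')(-9, 16), H)) = Add(455, Mul(Mul(16, Add(1, 16)), 131)) = Add(455, Mul(Mul(16, 17), 131)) = Add(455, Mul(272, 131)) = Add(455, 35632) = 36087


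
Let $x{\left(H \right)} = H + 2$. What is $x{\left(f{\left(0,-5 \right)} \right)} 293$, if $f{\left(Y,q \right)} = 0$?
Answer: $586$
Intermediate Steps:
$x{\left(H \right)} = 2 + H$
$x{\left(f{\left(0,-5 \right)} \right)} 293 = \left(2 + 0\right) 293 = 2 \cdot 293 = 586$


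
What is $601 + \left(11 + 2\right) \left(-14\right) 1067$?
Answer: $-193593$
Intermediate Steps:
$601 + \left(11 + 2\right) \left(-14\right) 1067 = 601 + 13 \left(-14\right) 1067 = 601 - 194194 = -193593$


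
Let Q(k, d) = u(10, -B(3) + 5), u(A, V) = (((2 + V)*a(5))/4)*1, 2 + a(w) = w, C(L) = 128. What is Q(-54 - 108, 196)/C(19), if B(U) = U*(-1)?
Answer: 15/256 ≈ 0.058594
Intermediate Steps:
a(w) = -2 + w
B(U) = -U
u(A, V) = 3/2 + 3*V/4 (u(A, V) = (((2 + V)*(-2 + 5))/4)*1 = (((2 + V)*3)*(¼))*1 = ((6 + 3*V)*(¼))*1 = (3/2 + 3*V/4)*1 = 3/2 + 3*V/4)
Q(k, d) = 15/2 (Q(k, d) = 3/2 + 3*(-(-1)*3 + 5)/4 = 3/2 + 3*(-1*(-3) + 5)/4 = 3/2 + 3*(3 + 5)/4 = 3/2 + (¾)*8 = 3/2 + 6 = 15/2)
Q(-54 - 108, 196)/C(19) = (15/2)/128 = (15/2)*(1/128) = 15/256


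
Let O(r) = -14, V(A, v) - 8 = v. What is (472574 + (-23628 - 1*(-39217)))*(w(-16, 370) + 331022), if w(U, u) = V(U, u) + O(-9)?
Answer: 161770383918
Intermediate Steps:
V(A, v) = 8 + v
w(U, u) = -6 + u (w(U, u) = (8 + u) - 14 = -6 + u)
(472574 + (-23628 - 1*(-39217)))*(w(-16, 370) + 331022) = (472574 + (-23628 - 1*(-39217)))*((-6 + 370) + 331022) = (472574 + (-23628 + 39217))*(364 + 331022) = (472574 + 15589)*331386 = 488163*331386 = 161770383918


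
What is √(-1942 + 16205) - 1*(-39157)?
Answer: 39157 + √14263 ≈ 39276.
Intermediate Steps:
√(-1942 + 16205) - 1*(-39157) = √14263 + 39157 = 39157 + √14263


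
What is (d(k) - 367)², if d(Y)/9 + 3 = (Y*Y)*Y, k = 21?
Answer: 6881532025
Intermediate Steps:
d(Y) = -27 + 9*Y³ (d(Y) = -27 + 9*((Y*Y)*Y) = -27 + 9*(Y²*Y) = -27 + 9*Y³)
(d(k) - 367)² = ((-27 + 9*21³) - 367)² = ((-27 + 9*9261) - 367)² = ((-27 + 83349) - 367)² = (83322 - 367)² = 82955² = 6881532025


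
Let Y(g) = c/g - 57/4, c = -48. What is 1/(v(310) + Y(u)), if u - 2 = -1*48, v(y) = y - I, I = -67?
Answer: 92/33469 ≈ 0.0027488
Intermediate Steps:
v(y) = 67 + y (v(y) = y - 1*(-67) = y + 67 = 67 + y)
u = -46 (u = 2 - 1*48 = 2 - 48 = -46)
Y(g) = -57/4 - 48/g (Y(g) = -48/g - 57/4 = -57/4 - 48/g)
1/(v(310) + Y(u)) = 1/((67 + 310) + (-57/4 - 48/(-46))) = 1/(377 + (-57/4 - 48*(-1/46))) = 1/(377 + (-57/4 + 24/23)) = 1/(377 - 1215/92) = 1/(33469/92) = 92/33469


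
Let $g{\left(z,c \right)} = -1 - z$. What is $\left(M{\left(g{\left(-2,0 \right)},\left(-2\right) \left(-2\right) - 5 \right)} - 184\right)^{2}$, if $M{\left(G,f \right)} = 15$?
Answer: $28561$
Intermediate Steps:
$\left(M{\left(g{\left(-2,0 \right)},\left(-2\right) \left(-2\right) - 5 \right)} - 184\right)^{2} = \left(15 - 184\right)^{2} = \left(-169\right)^{2} = 28561$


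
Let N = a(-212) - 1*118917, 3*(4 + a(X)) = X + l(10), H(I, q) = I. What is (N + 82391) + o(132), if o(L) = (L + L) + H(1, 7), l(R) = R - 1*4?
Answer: -109001/3 ≈ -36334.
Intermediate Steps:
l(R) = -4 + R (l(R) = R - 4 = -4 + R)
o(L) = 1 + 2*L (o(L) = (L + L) + 1 = 2*L + 1 = 1 + 2*L)
a(X) = -2 + X/3 (a(X) = -4 + (X + (-4 + 10))/3 = -4 + (X + 6)/3 = -4 + (6 + X)/3 = -4 + (2 + X/3) = -2 + X/3)
N = -356969/3 (N = (-2 + (⅓)*(-212)) - 1*118917 = (-2 - 212/3) - 118917 = -218/3 - 118917 = -356969/3 ≈ -1.1899e+5)
(N + 82391) + o(132) = (-356969/3 + 82391) + (1 + 2*132) = -109796/3 + (1 + 264) = -109796/3 + 265 = -109001/3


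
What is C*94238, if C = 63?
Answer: 5936994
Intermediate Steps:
C*94238 = 63*94238 = 5936994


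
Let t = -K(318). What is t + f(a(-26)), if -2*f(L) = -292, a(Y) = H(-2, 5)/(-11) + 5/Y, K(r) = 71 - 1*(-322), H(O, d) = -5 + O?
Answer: -247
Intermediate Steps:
K(r) = 393 (K(r) = 71 + 322 = 393)
a(Y) = 7/11 + 5/Y (a(Y) = (-5 - 2)/(-11) + 5/Y = -7*(-1/11) + 5/Y = 7/11 + 5/Y)
f(L) = 146 (f(L) = -1/2*(-292) = 146)
t = -393 (t = -1*393 = -393)
t + f(a(-26)) = -393 + 146 = -247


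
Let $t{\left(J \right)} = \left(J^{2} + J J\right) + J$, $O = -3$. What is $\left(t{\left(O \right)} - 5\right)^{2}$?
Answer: $100$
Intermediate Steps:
$t{\left(J \right)} = J + 2 J^{2}$ ($t{\left(J \right)} = \left(J^{2} + J^{2}\right) + J = 2 J^{2} + J = J + 2 J^{2}$)
$\left(t{\left(O \right)} - 5\right)^{2} = \left(- 3 \left(1 + 2 \left(-3\right)\right) - 5\right)^{2} = \left(- 3 \left(1 - 6\right) - 5\right)^{2} = \left(\left(-3\right) \left(-5\right) - 5\right)^{2} = \left(15 - 5\right)^{2} = 10^{2} = 100$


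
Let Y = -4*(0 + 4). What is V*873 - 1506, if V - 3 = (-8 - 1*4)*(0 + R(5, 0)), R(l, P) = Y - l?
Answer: 221109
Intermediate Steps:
Y = -16 (Y = -4*4 = -16)
R(l, P) = -16 - l
V = 255 (V = 3 + (-8 - 1*4)*(0 + (-16 - 1*5)) = 3 + (-8 - 4)*(0 + (-16 - 5)) = 3 - 12*(0 - 21) = 3 - 12*(-21) = 3 + 252 = 255)
V*873 - 1506 = 255*873 - 1506 = 222615 - 1506 = 221109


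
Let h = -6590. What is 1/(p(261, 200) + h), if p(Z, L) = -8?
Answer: -1/6598 ≈ -0.00015156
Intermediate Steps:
1/(p(261, 200) + h) = 1/(-8 - 6590) = 1/(-6598) = -1/6598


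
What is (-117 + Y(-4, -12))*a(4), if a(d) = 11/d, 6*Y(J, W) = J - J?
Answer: -1287/4 ≈ -321.75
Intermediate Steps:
Y(J, W) = 0 (Y(J, W) = (J - J)/6 = (⅙)*0 = 0)
(-117 + Y(-4, -12))*a(4) = (-117 + 0)*(11/4) = -1287/4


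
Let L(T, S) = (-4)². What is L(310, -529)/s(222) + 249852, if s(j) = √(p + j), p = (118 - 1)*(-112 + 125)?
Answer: 249852 + 16*√1743/1743 ≈ 2.4985e+5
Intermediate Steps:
p = 1521 (p = 117*13 = 1521)
L(T, S) = 16
s(j) = √(1521 + j)
L(310, -529)/s(222) + 249852 = 16/(√(1521 + 222)) + 249852 = 16/(√1743) + 249852 = 16*(√1743/1743) + 249852 = 16*√1743/1743 + 249852 = 249852 + 16*√1743/1743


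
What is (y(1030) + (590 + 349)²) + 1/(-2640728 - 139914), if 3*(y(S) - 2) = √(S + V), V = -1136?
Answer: 2451756006165/2780642 + I*√106/3 ≈ 8.8172e+5 + 3.4319*I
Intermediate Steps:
y(S) = 2 + √(-1136 + S)/3 (y(S) = 2 + √(S - 1136)/3 = 2 + √(-1136 + S)/3)
(y(1030) + (590 + 349)²) + 1/(-2640728 - 139914) = ((2 + √(-1136 + 1030)/3) + (590 + 349)²) + 1/(-2640728 - 139914) = ((2 + √(-106)/3) + 939²) + 1/(-2780642) = ((2 + (I*√106)/3) + 881721) - 1/2780642 = ((2 + I*√106/3) + 881721) - 1/2780642 = (881723 + I*√106/3) - 1/2780642 = 2451756006165/2780642 + I*√106/3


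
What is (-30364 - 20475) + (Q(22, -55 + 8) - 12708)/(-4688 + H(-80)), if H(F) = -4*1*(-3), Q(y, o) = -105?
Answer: -237710351/4676 ≈ -50836.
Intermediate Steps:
H(F) = 12 (H(F) = -4*(-3) = 12)
(-30364 - 20475) + (Q(22, -55 + 8) - 12708)/(-4688 + H(-80)) = (-30364 - 20475) + (-105 - 12708)/(-4688 + 12) = -50839 - 12813/(-4676) = -50839 - 12813*(-1/4676) = -50839 + 12813/4676 = -237710351/4676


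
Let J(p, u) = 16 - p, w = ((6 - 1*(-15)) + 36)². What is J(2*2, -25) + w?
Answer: 3261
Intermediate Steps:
w = 3249 (w = ((6 + 15) + 36)² = (21 + 36)² = 57² = 3249)
J(2*2, -25) + w = (16 - 2*2) + 3249 = (16 - 1*4) + 3249 = (16 - 4) + 3249 = 12 + 3249 = 3261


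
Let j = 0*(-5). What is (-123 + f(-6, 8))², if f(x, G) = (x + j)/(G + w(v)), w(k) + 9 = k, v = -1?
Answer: 14400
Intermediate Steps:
w(k) = -9 + k
j = 0
f(x, G) = x/(-10 + G) (f(x, G) = (x + 0)/(G + (-9 - 1)) = x/(G - 10) = x/(-10 + G))
(-123 + f(-6, 8))² = (-123 - 6/(-10 + 8))² = (-123 - 6/(-2))² = (-123 - 6*(-½))² = (-123 + 3)² = (-120)² = 14400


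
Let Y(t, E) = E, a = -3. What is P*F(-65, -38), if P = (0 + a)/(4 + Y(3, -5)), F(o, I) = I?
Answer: -114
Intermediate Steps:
P = 3 (P = (0 - 3)/(4 - 5) = -3/(-1) = -3*(-1) = 3)
P*F(-65, -38) = 3*(-38) = -114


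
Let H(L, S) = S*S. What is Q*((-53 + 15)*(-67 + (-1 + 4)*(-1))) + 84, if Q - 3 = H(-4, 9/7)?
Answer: 87228/7 ≈ 12461.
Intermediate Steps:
H(L, S) = S²
Q = 228/49 (Q = 3 + (9/7)² = 3 + 81/49 = 228/49 ≈ 4.6531)
Q*((-53 + 15)*(-67 + (-1 + 4)*(-1))) + 84 = 228*((-53 + 15)*(-67 + (-1 + 4)*(-1)))/49 + 84 = 228*(-38*(-67 + 3*(-1)))/49 + 84 = 228*(-38*(-67 - 3))/49 + 84 = 228*(-38*(-70))/49 + 84 = (228/49)*2660 + 84 = 86640/7 + 84 = 87228/7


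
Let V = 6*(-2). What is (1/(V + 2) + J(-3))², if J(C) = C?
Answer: 961/100 ≈ 9.6100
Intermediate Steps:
V = -12
(1/(V + 2) + J(-3))² = (1/(-12 + 2) - 3)² = (1/(-10) - 3)² = (-⅒ - 3)² = (-31/10)² = 961/100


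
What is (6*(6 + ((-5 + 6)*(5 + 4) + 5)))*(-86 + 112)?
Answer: 3120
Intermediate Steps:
(6*(6 + ((-5 + 6)*(5 + 4) + 5)))*(-86 + 112) = (6*(6 + (1*9 + 5)))*26 = (6*(6 + (9 + 5)))*26 = (6*(6 + 14))*26 = (6*20)*26 = 120*26 = 3120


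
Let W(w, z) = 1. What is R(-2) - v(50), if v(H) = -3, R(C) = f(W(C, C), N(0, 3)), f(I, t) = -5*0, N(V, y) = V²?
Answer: 3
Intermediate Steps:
f(I, t) = 0
R(C) = 0
R(-2) - v(50) = 0 - 1*(-3) = 0 + 3 = 3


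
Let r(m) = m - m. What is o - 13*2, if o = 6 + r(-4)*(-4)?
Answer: -20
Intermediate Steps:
r(m) = 0
o = 6 (o = 6 + 0*(-4) = 6 + 0 = 6)
o - 13*2 = 6 - 13*2 = 6 - 26 = -20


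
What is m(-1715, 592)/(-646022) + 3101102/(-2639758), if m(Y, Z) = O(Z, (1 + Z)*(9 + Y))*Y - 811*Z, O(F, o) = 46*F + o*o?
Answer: 1158339055581982387693/426335435669 ≈ 2.7170e+9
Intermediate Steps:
O(F, o) = o**2 + 46*F (O(F, o) = 46*F + o**2 = o**2 + 46*F)
m(Y, Z) = -811*Z + Y*(46*Z + (1 + Z)**2*(9 + Y)**2) (m(Y, Z) = (((1 + Z)*(9 + Y))**2 + 46*Z)*Y - 811*Z = ((1 + Z)**2*(9 + Y)**2 + 46*Z)*Y - 811*Z = (46*Z + (1 + Z)**2*(9 + Y)**2)*Y - 811*Z = Y*(46*Z + (1 + Z)**2*(9 + Y)**2) - 811*Z = -811*Z + Y*(46*Z + (1 + Z)**2*(9 + Y)**2))
m(-1715, 592)/(-646022) + 3101102/(-2639758) = (-811*592 - 1715*((9 - 1715 + 9*592 - 1715*592)**2 + 46*592))/(-646022) + 3101102/(-2639758) = (-480112 - 1715*((9 - 1715 + 5328 - 1015280)**2 + 27232))*(-1/646022) + 3101102*(-1/2639758) = (-480112 - 1715*((-1011658)**2 + 27232))*(-1/646022) - 1550551/1319879 = (-480112 - 1715*(1023451908964 + 27232))*(-1/646022) - 1550551/1319879 = (-480112 - 1715*1023451936196)*(-1/646022) - 1550551/1319879 = (-480112 - 1755220070576140)*(-1/646022) - 1550551/1319879 = -1755220071056252*(-1/646022) - 1550551/1319879 = 877610035528126/323011 - 1550551/1319879 = 1158339055581982387693/426335435669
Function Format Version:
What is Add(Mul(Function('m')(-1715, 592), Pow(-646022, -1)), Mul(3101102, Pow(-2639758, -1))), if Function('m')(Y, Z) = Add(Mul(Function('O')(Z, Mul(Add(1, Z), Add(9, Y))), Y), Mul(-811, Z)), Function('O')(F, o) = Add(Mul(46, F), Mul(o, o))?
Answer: Rational(1158339055581982387693, 426335435669) ≈ 2.7170e+9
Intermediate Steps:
Function('O')(F, o) = Add(Pow(o, 2), Mul(46, F)) (Function('O')(F, o) = Add(Mul(46, F), Pow(o, 2)) = Add(Pow(o, 2), Mul(46, F)))
Function('m')(Y, Z) = Add(Mul(-811, Z), Mul(Y, Add(Mul(46, Z), Mul(Pow(Add(1, Z), 2), Pow(Add(9, Y), 2))))) (Function('m')(Y, Z) = Add(Mul(Add(Pow(Mul(Add(1, Z), Add(9, Y)), 2), Mul(46, Z)), Y), Mul(-811, Z)) = Add(Mul(Add(Mul(Pow(Add(1, Z), 2), Pow(Add(9, Y), 2)), Mul(46, Z)), Y), Mul(-811, Z)) = Add(Mul(Add(Mul(46, Z), Mul(Pow(Add(1, Z), 2), Pow(Add(9, Y), 2))), Y), Mul(-811, Z)) = Add(Mul(Y, Add(Mul(46, Z), Mul(Pow(Add(1, Z), 2), Pow(Add(9, Y), 2)))), Mul(-811, Z)) = Add(Mul(-811, Z), Mul(Y, Add(Mul(46, Z), Mul(Pow(Add(1, Z), 2), Pow(Add(9, Y), 2))))))
Add(Mul(Function('m')(-1715, 592), Pow(-646022, -1)), Mul(3101102, Pow(-2639758, -1))) = Add(Mul(Add(Mul(-811, 592), Mul(-1715, Add(Pow(Add(9, -1715, Mul(9, 592), Mul(-1715, 592)), 2), Mul(46, 592)))), Pow(-646022, -1)), Mul(3101102, Pow(-2639758, -1))) = Add(Mul(Add(-480112, Mul(-1715, Add(Pow(Add(9, -1715, 5328, -1015280), 2), 27232))), Rational(-1, 646022)), Mul(3101102, Rational(-1, 2639758))) = Add(Mul(Add(-480112, Mul(-1715, Add(Pow(-1011658, 2), 27232))), Rational(-1, 646022)), Rational(-1550551, 1319879)) = Add(Mul(Add(-480112, Mul(-1715, Add(1023451908964, 27232))), Rational(-1, 646022)), Rational(-1550551, 1319879)) = Add(Mul(Add(-480112, Mul(-1715, 1023451936196)), Rational(-1, 646022)), Rational(-1550551, 1319879)) = Add(Mul(Add(-480112, -1755220070576140), Rational(-1, 646022)), Rational(-1550551, 1319879)) = Add(Mul(-1755220071056252, Rational(-1, 646022)), Rational(-1550551, 1319879)) = Add(Rational(877610035528126, 323011), Rational(-1550551, 1319879)) = Rational(1158339055581982387693, 426335435669)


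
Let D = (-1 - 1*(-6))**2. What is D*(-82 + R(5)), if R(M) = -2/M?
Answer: -2060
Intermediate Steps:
D = 25 (D = (-1 + 6)**2 = 5**2 = 25)
D*(-82 + R(5)) = 25*(-82 - 2/5) = 25*(-412/5) = -2060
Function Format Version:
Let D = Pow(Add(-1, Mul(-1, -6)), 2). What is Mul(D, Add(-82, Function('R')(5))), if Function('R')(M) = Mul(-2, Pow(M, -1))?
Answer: -2060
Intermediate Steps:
D = 25 (D = Pow(Add(-1, 6), 2) = Pow(5, 2) = 25)
Mul(D, Add(-82, Function('R')(5))) = Mul(25, Add(-82, Mul(-2, Pow(5, -1)))) = Mul(25, Add(-82, Mul(-2, Rational(1, 5)))) = Mul(25, Add(-82, Rational(-2, 5))) = Mul(25, Rational(-412, 5)) = -2060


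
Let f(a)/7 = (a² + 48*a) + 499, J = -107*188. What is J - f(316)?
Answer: -828777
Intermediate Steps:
J = -20116
f(a) = 3493 + 7*a² + 336*a (f(a) = 7*((a² + 48*a) + 499) = 7*(499 + a² + 48*a) = 3493 + 7*a² + 336*a)
J - f(316) = -20116 - (3493 + 7*316² + 336*316) = -20116 - (3493 + 7*99856 + 106176) = -20116 - (3493 + 698992 + 106176) = -20116 - 1*808661 = -20116 - 808661 = -828777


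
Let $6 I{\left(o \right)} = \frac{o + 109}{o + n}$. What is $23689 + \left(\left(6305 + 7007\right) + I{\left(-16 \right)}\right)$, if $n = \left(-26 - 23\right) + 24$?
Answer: $\frac{3034051}{82} \approx 37001.0$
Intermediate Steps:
$n = -25$ ($n = -49 + 24 = -25$)
$I{\left(o \right)} = \frac{109 + o}{6 \left(-25 + o\right)}$ ($I{\left(o \right)} = \frac{\left(o + 109\right) \frac{1}{o - 25}}{6} = \frac{\left(109 + o\right) \frac{1}{-25 + o}}{6} = \frac{\frac{1}{-25 + o} \left(109 + o\right)}{6} = \frac{109 + o}{6 \left(-25 + o\right)}$)
$23689 + \left(\left(6305 + 7007\right) + I{\left(-16 \right)}\right) = 23689 + \left(\left(6305 + 7007\right) + \frac{109 - 16}{6 \left(-25 - 16\right)}\right) = 23689 + \left(13312 + \frac{1}{6} \frac{1}{-41} \cdot 93\right) = 23689 + \left(13312 + \frac{1}{6} \left(- \frac{1}{41}\right) 93\right) = 23689 + \left(13312 - \frac{31}{82}\right) = 23689 + \frac{1091553}{82} = \frac{3034051}{82}$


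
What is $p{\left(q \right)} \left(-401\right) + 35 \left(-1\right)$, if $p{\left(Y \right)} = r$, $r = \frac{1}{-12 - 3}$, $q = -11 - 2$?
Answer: $- \frac{124}{15} \approx -8.2667$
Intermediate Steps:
$q = -13$
$r = - \frac{1}{15}$ ($r = \frac{1}{-15} = - \frac{1}{15} \approx -0.066667$)
$p{\left(Y \right)} = - \frac{1}{15}$
$p{\left(q \right)} \left(-401\right) + 35 \left(-1\right) = \left(- \frac{1}{15}\right) \left(-401\right) + 35 \left(-1\right) = \frac{401}{15} - 35 = - \frac{124}{15}$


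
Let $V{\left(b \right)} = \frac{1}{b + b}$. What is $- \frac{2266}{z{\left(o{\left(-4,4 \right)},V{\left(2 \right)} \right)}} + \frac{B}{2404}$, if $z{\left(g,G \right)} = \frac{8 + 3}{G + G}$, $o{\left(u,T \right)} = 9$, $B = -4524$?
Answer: $- \frac{63034}{601} \approx -104.88$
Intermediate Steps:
$V{\left(b \right)} = \frac{1}{2 b}$
$z{\left(g,G \right)} = \frac{11}{2 G}$
$- \frac{2266}{z{\left(o{\left(-4,4 \right)},V{\left(2 \right)} \right)}} + \frac{B}{2404} = - \frac{2266}{\frac{11}{2} \frac{1}{\frac{1}{2} \cdot \frac{1}{2}}} - \frac{4524}{2404} = - \frac{2266}{\frac{11}{2} \frac{1}{\frac{1}{2} \cdot \frac{1}{2}}} - \frac{1131}{601} = - \frac{2266}{\frac{11}{2} \frac{1}{\frac{1}{4}}} - \frac{1131}{601} = - \frac{2266}{\frac{11}{2} \cdot 4} - \frac{1131}{601} = - \frac{2266}{22} - \frac{1131}{601} = \left(-2266\right) \frac{1}{22} - \frac{1131}{601} = -103 - \frac{1131}{601} = - \frac{63034}{601}$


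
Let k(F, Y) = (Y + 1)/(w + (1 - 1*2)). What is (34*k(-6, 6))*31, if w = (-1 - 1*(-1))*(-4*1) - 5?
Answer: -3689/3 ≈ -1229.7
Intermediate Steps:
w = -5 (w = (-1 + 1)*(-4) - 5 = 0*(-4) - 5 = 0 - 5 = -5)
k(F, Y) = -1/6 - Y/6 (k(F, Y) = (Y + 1)/(-5 + (1 - 1*2)) = (1 + Y)/(-5 + (1 - 2)) = (1 + Y)/(-5 - 1) = (1 + Y)/(-6) = (1 + Y)*(-1/6) = -1/6 - Y/6)
(34*k(-6, 6))*31 = (34*(-1/6 - 1/6*6))*31 = (34*(-1/6 - 1))*31 = (34*(-7/6))*31 = -119/3*31 = -3689/3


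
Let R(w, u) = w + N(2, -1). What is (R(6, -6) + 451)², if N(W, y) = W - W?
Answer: 208849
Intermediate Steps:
N(W, y) = 0
R(w, u) = w (R(w, u) = w + 0 = w)
(R(6, -6) + 451)² = (6 + 451)² = 457² = 208849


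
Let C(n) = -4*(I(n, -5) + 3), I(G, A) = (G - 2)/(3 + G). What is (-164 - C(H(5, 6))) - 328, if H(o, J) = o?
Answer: -957/2 ≈ -478.50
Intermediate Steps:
I(G, A) = (-2 + G)/(3 + G)
C(n) = -12 - 4*(-2 + n)/(3 + n) (C(n) = -4*((-2 + n)/(3 + n) + 3) = -4*(3 + (-2 + n)/(3 + n)) = -12 - 4*(-2 + n)/(3 + n))
(-164 - C(H(5, 6))) - 328 = (-164 - 4*(-7 - 4*5)/(3 + 5)) - 328 = (-164 - 4*(-7 - 20)/8) - 328 = (-164 - 4*(-27)/8) - 328 = (-164 - 1*(-27/2)) - 328 = (-164 + 27/2) - 328 = -301/2 - 328 = -957/2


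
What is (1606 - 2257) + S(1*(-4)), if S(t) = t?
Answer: -655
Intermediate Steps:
(1606 - 2257) + S(1*(-4)) = (1606 - 2257) + 1*(-4) = -651 - 4 = -655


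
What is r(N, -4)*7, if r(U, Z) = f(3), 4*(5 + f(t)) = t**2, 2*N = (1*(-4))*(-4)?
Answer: -77/4 ≈ -19.250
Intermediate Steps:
N = 8 (N = ((1*(-4))*(-4))/2 = (-4*(-4))/2 = (1/2)*16 = 8)
f(t) = -5 + t**2/4
r(U, Z) = -11/4 (r(U, Z) = -5 + (1/4)*3**2 = -5 + (1/4)*9 = -5 + 9/4 = -11/4)
r(N, -4)*7 = -11/4*7 = -77/4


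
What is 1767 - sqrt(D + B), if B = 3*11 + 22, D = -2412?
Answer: 1767 - I*sqrt(2357) ≈ 1767.0 - 48.549*I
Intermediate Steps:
B = 55 (B = 33 + 22 = 55)
1767 - sqrt(D + B) = 1767 - sqrt(-2412 + 55) = 1767 - sqrt(-2357) = 1767 - I*sqrt(2357)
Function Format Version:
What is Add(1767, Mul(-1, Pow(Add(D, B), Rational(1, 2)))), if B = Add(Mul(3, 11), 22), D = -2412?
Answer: Add(1767, Mul(-1, I, Pow(2357, Rational(1, 2)))) ≈ Add(1767.0, Mul(-48.549, I))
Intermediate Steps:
B = 55 (B = Add(33, 22) = 55)
Add(1767, Mul(-1, Pow(Add(D, B), Rational(1, 2)))) = Add(1767, Mul(-1, Pow(Add(-2412, 55), Rational(1, 2)))) = Add(1767, Mul(-1, Pow(-2357, Rational(1, 2)))) = Add(1767, Mul(-1, Mul(I, Pow(2357, Rational(1, 2))))) = Add(1767, Mul(-1, I, Pow(2357, Rational(1, 2))))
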